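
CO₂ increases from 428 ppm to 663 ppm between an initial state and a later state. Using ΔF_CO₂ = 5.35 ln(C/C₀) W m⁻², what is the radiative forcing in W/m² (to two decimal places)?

ΔF = 2.34 W/m²

CO₂: 5.35 × ln(663/428) = 5.35 × ln(1.54907) = 5.35 × 0.43765 = 2.3414 W/m².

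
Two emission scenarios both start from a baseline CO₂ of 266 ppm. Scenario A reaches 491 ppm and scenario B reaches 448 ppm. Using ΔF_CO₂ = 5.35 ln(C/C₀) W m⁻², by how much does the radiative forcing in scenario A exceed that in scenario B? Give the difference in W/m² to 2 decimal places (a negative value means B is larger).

ΔF_A − ΔF_B = 0.49 W/m²

ΔF_A = 5.35 ln(491/266) = 5.35 × 0.61295 = 3.2793 W/m².
ΔF_B = 5.35 ln(448/266) = 5.35 × 0.52130 = 2.7890 W/m².
Difference: 3.2793 − 2.7890 = 0.4903 W/m².
(Equivalently, ΔF_A − ΔF_B = 5.35 ln(491/448) = 5.35 × 0.09165 = 0.4903 W/m².)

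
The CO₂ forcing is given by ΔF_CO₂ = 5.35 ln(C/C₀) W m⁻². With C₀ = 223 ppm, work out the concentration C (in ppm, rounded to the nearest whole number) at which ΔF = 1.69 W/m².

Set 5.35 ln(C/223) = 1.69, so ln(C/223) = 1.69/5.35 = 0.31589.
Then C/223 = e^0.31589 = 1.37148, giving C = 223 × 1.37148 = 305.84 ppm.

C ≈ 306 ppm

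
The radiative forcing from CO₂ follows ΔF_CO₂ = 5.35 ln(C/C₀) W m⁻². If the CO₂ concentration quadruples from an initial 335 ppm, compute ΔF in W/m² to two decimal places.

ΔF = 7.42 W/m²

Because the forcing depends only on the ratio C/C₀, the initial concentration does not enter.
ΔF = 5.35 × ln(4) = 5.35 × 1.38629 = 7.4167 W/m².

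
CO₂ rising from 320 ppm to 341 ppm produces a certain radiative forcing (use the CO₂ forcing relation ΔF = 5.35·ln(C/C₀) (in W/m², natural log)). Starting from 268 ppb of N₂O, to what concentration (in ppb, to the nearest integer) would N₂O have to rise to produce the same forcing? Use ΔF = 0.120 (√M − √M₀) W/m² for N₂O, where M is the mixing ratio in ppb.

CO₂ forcing: 5.35 × ln(341/320) = 5.35 × 0.063561 = 0.34005 W/m².
Set 0.120(√M − √268) = 0.34005: √M = 0.34005/0.120 + √268 = 2.8338 + 16.3707 = 19.2045.
M = (19.2045)² = 368.81 ppb.

M ≈ 369 ppb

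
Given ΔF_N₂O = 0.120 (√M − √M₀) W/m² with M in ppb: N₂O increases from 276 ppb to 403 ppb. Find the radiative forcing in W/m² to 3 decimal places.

N₂O: 0.120 × (√403 − √276) = 0.120 × (20.0749 − 16.6132) = 0.120 × 3.4617 = 0.4154 W/m².

ΔF = 0.415 W/m²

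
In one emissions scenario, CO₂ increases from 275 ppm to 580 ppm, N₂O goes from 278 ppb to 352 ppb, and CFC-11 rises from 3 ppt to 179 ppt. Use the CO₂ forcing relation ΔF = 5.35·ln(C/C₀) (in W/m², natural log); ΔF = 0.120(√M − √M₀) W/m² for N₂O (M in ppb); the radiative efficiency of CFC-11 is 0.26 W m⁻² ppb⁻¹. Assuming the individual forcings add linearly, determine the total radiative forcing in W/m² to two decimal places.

ΔF = 4.29 W/m²

CO₂: 5.35 × ln(580/275) = 5.35 × ln(2.10909) = 5.35 × 0.74626 = 3.9925 W/m².
N₂O: 0.120 × (√352 − √278) = 0.120 × (18.7617 − 16.6733) = 0.120 × 2.0884 = 0.2506 W/m².
CFC-11: Δ = 179 − 3 = 176 ppt = 0.176 ppb; ΔF = 0.26 × 0.176 = 0.0458 W/m².
Total ΔF = 3.9925 + 0.2506 + 0.0458 = 4.2889 W/m².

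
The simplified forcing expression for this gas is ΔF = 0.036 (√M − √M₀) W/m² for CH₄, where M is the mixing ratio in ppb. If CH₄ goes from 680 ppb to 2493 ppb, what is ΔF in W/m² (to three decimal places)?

ΔF = 0.859 W/m²

CH₄: 0.036 × (√2493 − √680) = 0.036 × (49.9300 − 26.0768) = 0.036 × 23.8532 = 0.8587 W/m².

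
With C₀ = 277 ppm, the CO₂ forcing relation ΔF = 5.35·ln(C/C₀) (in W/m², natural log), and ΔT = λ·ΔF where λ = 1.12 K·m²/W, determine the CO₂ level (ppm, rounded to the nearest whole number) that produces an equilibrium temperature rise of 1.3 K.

Required forcing: ΔF = ΔT/λ = 1.3/1.12 = 1.1607 W/m².
Then ln(C/277) = ΔF/5.35 = 1.1607/5.35 = 0.21695.
So C = 277 × e^0.21695 = 277 × 1.24228 = 344.11 ppm.

C ≈ 344 ppm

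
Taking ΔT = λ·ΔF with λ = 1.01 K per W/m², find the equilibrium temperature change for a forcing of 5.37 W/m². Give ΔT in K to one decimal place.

ΔT = 5.4 K

ΔT = λ ΔF = 1.01 × 5.37 = 5.4237 K.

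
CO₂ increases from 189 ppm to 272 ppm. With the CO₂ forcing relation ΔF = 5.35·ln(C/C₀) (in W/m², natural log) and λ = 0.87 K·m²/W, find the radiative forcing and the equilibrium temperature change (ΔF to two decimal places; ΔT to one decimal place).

CO₂: 5.35 × ln(272/189) = 5.35 × ln(1.43915) = 5.35 × 0.36405 = 1.9477 W/m².
ΔT = λ ΔF = 0.87 × 1.95 = 1.6965 K.

ΔF = 1.95 W/m²; ΔT = 1.7 K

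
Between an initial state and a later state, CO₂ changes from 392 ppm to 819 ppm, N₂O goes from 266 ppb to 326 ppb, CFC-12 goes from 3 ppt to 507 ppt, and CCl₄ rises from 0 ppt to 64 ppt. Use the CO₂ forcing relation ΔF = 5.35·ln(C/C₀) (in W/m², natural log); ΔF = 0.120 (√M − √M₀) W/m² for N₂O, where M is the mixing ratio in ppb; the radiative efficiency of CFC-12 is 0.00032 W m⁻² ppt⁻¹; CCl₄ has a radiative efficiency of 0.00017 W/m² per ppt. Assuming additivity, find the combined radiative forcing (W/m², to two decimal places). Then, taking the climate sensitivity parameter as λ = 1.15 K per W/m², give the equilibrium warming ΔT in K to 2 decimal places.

CO₂: 5.35 × ln(819/392) = 5.35 × ln(2.08929) = 5.35 × 0.73682 = 3.9420 W/m².
N₂O: 0.120 × (√326 − √266) = 0.120 × (18.0555 − 16.3095) = 0.120 × 1.7460 = 0.2095 W/m².
CFC-12: ΔF = 0.00032 × (507 − 3) = 0.00032 × 504 = 0.1613 W/m².
CCl₄: ΔF = 0.00017 × (64 − 0) = 0.00017 × 64 = 0.0109 W/m².
Total ΔF = 3.9420 + 0.2095 + 0.1613 + 0.0109 = 4.3237 W/m².
ΔT = λ ΔF = 1.15 × 4.32 = 4.9680 K.

ΔF = 4.32 W/m²; ΔT = 4.97 K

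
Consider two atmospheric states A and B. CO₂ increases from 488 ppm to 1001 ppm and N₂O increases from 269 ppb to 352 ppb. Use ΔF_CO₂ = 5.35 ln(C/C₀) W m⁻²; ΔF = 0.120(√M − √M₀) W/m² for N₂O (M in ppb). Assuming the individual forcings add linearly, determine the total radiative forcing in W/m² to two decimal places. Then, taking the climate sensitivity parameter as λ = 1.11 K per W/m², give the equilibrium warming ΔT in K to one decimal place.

CO₂: 5.35 × ln(1001/488) = 5.35 × ln(2.05123) = 5.35 × 0.71844 = 3.8437 W/m².
N₂O: 0.120 × (√352 − √269) = 0.120 × (18.7617 − 16.4012) = 0.120 × 2.3605 = 0.2833 W/m².
Total ΔF = 3.8437 + 0.2833 = 4.1270 W/m².
ΔT = λ ΔF = 1.11 × 4.13 = 4.5843 K.

ΔF = 4.13 W/m²; ΔT = 4.6 K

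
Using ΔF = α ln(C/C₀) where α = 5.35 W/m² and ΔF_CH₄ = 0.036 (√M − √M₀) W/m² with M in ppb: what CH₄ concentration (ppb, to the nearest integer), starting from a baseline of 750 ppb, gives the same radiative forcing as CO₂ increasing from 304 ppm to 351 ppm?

M ≈ 2377 ppb

CO₂ forcing: 5.35 × ln(351/304) = 5.35 × 0.143759 = 0.76911 W/m².
Set 0.036(√M − √750) = 0.76911: √M = 0.76911/0.036 + √750 = 21.3642 + 27.3861 = 48.7503.
M = (48.7503)² = 2376.59 ppb.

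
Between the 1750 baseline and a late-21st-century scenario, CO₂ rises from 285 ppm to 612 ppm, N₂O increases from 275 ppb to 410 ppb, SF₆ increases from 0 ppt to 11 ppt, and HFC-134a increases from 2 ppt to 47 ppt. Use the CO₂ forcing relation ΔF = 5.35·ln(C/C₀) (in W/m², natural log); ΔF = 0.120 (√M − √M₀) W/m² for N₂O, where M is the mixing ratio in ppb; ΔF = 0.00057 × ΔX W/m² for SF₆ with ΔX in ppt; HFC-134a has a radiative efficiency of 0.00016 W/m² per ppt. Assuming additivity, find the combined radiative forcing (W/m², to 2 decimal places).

CO₂: 5.35 × ln(612/285) = 5.35 × ln(2.14737) = 5.35 × 0.76424 = 4.0887 W/m².
N₂O: 0.120 × (√410 − √275) = 0.120 × (20.2485 − 16.5831) = 0.120 × 3.6654 = 0.4398 W/m².
SF₆: ΔF = 0.00057 × (11 − 0) = 0.00057 × 11 = 0.0063 W/m².
HFC-134a: ΔF = 0.00016 × (47 − 2) = 0.00016 × 45 = 0.0072 W/m².
Total ΔF = 4.0887 + 0.4398 + 0.0063 + 0.0072 = 4.5420 W/m².

ΔF = 4.54 W/m²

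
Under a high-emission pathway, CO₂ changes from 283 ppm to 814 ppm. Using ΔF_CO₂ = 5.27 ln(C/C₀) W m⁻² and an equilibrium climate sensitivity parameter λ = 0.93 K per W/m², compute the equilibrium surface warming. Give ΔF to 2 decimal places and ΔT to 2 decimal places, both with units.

CO₂: 5.27 × ln(814/283) = 5.27 × ln(2.87633) = 5.27 × 1.05652 = 5.5679 W/m².
ΔT = λ ΔF = 0.93 × 5.57 = 5.1801 K.

ΔF = 5.57 W/m²; ΔT = 5.18 K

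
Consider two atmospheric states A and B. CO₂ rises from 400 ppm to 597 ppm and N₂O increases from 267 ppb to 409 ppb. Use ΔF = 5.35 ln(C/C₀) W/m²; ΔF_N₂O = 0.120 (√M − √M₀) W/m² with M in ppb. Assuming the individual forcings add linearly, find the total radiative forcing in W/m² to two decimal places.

ΔF = 2.61 W/m²

CO₂: 5.35 × ln(597/400) = 5.35 × ln(1.49250) = 5.35 × 0.40045 = 2.1424 W/m².
N₂O: 0.120 × (√409 − √267) = 0.120 × (20.2237 − 16.3401) = 0.120 × 3.8836 = 0.4660 W/m².
Total ΔF = 2.1424 + 0.4660 = 2.6084 W/m².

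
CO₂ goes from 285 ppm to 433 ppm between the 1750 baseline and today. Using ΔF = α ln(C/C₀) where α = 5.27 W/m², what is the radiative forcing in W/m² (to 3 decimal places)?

ΔF = 2.204 W/m²

CO₂ absorption bands are partially saturated, so forcing scales with the logarithm of the concentration ratio.
CO₂: 5.27 × ln(433/285) = 5.27 × ln(1.51930) = 5.27 × 0.41825 = 2.2042 W/m².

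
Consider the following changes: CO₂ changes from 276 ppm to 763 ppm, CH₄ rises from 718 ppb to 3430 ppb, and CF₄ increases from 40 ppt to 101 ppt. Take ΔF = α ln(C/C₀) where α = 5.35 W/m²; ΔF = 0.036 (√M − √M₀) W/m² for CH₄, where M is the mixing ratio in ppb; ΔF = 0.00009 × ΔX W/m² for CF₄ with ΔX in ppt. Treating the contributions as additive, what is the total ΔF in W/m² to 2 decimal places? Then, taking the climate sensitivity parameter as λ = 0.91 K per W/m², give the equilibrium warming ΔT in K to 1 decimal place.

ΔF = 6.59 W/m²; ΔT = 6.0 K

CO₂: 5.35 × ln(763/276) = 5.35 × ln(2.76449) = 5.35 × 1.01686 = 5.4402 W/m².
CH₄: 0.036 × (√3430 − √718) = 0.036 × (58.5662 − 26.7955) = 0.036 × 31.7707 = 1.1437 W/m².
CF₄: ΔF = 0.00009 × (101 − 40) = 0.00009 × 61 = 0.0055 W/m².
Total ΔF = 5.4402 + 1.1437 + 0.0055 = 6.5894 W/m².
ΔT = λ ΔF = 0.91 × 6.59 = 5.9969 K.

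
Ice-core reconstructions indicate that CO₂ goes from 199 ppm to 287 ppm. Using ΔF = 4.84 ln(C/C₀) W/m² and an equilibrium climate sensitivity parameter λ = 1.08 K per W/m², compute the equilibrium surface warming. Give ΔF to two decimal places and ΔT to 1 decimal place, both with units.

ΔF = 1.77 W/m²; ΔT = 1.9 K

CO₂: 4.84 × ln(287/199) = 4.84 × ln(1.44221) = 4.84 × 0.36618 = 1.7723 W/m².
ΔT = λ ΔF = 1.08 × 1.77 = 1.9116 K.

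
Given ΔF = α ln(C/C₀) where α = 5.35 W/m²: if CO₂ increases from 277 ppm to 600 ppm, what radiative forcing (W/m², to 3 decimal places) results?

ΔF = 4.135 W/m²

CO₂: 5.35 × ln(600/277) = 5.35 × ln(2.16606) = 5.35 × 0.77291 = 4.1351 W/m².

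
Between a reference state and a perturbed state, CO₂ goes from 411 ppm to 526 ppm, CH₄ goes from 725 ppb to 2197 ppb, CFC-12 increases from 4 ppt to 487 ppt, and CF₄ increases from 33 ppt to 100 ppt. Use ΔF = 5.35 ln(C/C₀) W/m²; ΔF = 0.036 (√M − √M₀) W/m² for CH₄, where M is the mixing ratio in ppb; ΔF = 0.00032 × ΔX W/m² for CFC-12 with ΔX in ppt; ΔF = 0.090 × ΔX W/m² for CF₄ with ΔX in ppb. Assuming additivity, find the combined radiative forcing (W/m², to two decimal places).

ΔF = 2.20 W/m²

CO₂: 5.35 × ln(526/411) = 5.35 × ln(1.27981) = 5.35 × 0.24671 = 1.3199 W/m².
CH₄: 0.036 × (√2197 − √725) = 0.036 × (46.8722 − 26.9258) = 0.036 × 19.9464 = 0.7181 W/m².
CFC-12: ΔF = 0.00032 × (487 − 4) = 0.00032 × 483 = 0.1546 W/m².
CF₄: Δ = 100 − 33 = 67 ppt = 0.067 ppb; ΔF = 0.090 × 0.067 = 0.0060 W/m².
Total ΔF = 1.3199 + 0.7181 + 0.1546 + 0.0060 = 2.1986 W/m².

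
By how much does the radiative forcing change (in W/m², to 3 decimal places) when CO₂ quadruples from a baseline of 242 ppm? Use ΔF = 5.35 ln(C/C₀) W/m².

ΔF = 5.35 × ln(4) = 5.35 × 1.38629 = 7.4167 W/m².

ΔF = 7.417 W/m²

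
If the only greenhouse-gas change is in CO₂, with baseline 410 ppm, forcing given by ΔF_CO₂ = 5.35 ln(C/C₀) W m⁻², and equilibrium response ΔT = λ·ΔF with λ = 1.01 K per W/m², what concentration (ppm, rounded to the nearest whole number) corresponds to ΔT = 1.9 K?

C ≈ 583 ppm

Required forcing: ΔF = ΔT/λ = 1.9/1.01 = 1.8812 W/m².
Then ln(C/410) = ΔF/5.35 = 1.8812/5.35 = 0.35163.
So C = 410 × e^0.35163 = 410 × 1.42138 = 582.77 ppm.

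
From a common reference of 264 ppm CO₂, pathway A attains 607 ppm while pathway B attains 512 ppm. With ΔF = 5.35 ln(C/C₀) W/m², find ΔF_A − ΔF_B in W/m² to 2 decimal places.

ΔF_A = 5.35 ln(607/264) = 5.35 × 0.83258 = 4.4543 W/m².
ΔF_B = 5.35 ln(512/264) = 5.35 × 0.66238 = 3.5437 W/m².
Difference: 4.4543 − 3.5437 = 0.9106 W/m².
(Equivalently, ΔF_A − ΔF_B = 5.35 ln(607/512) = 5.35 × 0.17020 = 0.9106 W/m².)

ΔF_A − ΔF_B = 0.91 W/m²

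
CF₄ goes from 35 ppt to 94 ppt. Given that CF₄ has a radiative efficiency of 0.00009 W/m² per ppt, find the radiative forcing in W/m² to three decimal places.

CF₄: ΔF = 0.00009 × (94 − 35) = 0.00009 × 59 = 0.0053 W/m².

ΔF = 0.005 W/m²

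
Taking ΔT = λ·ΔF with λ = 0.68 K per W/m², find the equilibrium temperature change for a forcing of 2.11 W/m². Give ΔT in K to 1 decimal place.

ΔT = 1.4 K

ΔT = λ ΔF = 0.68 × 2.11 = 1.4348 K.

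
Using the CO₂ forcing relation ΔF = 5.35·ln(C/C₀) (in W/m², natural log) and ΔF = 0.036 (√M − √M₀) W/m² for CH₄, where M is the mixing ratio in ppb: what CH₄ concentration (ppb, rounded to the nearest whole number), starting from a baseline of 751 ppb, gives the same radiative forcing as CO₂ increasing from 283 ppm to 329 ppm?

CO₂ forcing: 5.35 × ln(329/283) = 5.35 × 0.150611 = 0.80577 W/m².
Set 0.036(√M − √751) = 0.80577: √M = 0.80577/0.036 + √751 = 22.3825 + 27.4044 = 49.7869.
M = (49.7869)² = 2478.74 ppb.

M ≈ 2479 ppb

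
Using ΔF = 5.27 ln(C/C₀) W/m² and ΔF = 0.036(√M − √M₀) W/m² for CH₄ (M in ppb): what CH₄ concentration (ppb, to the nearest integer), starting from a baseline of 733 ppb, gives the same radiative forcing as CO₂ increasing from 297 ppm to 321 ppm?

CO₂ forcing: 5.27 × ln(321/297) = 5.27 × 0.077709 = 0.40953 W/m².
Set 0.036(√M − √733) = 0.40953: √M = 0.40953/0.036 + √733 = 11.3758 + 27.0740 = 38.4498.
M = (38.4498)² = 1478.39 ppb.

M ≈ 1478 ppb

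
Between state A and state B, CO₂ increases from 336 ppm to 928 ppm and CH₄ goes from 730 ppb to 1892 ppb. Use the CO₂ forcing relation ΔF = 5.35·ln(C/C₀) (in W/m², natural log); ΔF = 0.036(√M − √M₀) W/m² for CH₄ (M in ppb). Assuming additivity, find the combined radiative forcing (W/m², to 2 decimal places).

ΔF = 6.03 W/m²

CO₂: 5.35 × ln(928/336) = 5.35 × ln(2.76190) = 5.35 × 1.01592 = 5.4352 W/m².
CH₄: 0.036 × (√1892 − √730) = 0.036 × (43.4971 − 27.0185) = 0.036 × 16.4786 = 0.5932 W/m².
Total ΔF = 5.4352 + 0.5932 = 6.0284 W/m².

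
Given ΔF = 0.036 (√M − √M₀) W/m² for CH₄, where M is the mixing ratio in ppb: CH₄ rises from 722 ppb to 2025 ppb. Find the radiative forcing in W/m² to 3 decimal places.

CH₄: 0.036 × (√2025 − √722) = 0.036 × (45.0000 − 26.8701) = 0.036 × 18.1299 = 0.6527 W/m².

ΔF = 0.653 W/m²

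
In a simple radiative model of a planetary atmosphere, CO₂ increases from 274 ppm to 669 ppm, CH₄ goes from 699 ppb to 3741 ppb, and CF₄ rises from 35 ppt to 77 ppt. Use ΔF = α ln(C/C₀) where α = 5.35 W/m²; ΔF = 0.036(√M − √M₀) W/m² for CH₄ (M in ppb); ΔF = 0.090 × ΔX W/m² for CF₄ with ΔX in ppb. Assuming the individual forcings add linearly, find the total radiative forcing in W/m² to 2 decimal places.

CO₂: 5.35 × ln(669/274) = 5.35 × ln(2.44161) = 5.35 × 0.89266 = 4.7757 W/m².
CH₄: 0.036 × (√3741 − √699) = 0.036 × (61.1637 − 26.4386) = 0.036 × 34.7251 = 1.2501 W/m².
CF₄: Δ = 77 − 35 = 42 ppt = 0.042 ppb; ΔF = 0.090 × 0.042 = 0.0038 W/m².
Total ΔF = 4.7757 + 1.2501 + 0.0038 = 6.0296 W/m².

ΔF = 6.03 W/m²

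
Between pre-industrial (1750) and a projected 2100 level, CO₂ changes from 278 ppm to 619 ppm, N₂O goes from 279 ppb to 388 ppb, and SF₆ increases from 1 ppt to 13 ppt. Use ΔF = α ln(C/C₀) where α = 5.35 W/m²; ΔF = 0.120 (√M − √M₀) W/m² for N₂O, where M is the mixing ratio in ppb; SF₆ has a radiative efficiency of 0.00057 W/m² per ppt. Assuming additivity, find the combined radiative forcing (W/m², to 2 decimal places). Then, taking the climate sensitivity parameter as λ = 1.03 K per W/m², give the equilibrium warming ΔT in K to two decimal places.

ΔF = 4.65 W/m²; ΔT = 4.79 K

CO₂: 5.35 × ln(619/278) = 5.35 × ln(2.22662) = 5.35 × 0.80048 = 4.2826 W/m².
N₂O: 0.120 × (√388 − √279) = 0.120 × (19.6977 − 16.7033) = 0.120 × 2.9944 = 0.3593 W/m².
SF₆: ΔF = 0.00057 × (13 − 1) = 0.00057 × 12 = 0.0068 W/m².
Total ΔF = 4.2826 + 0.3593 + 0.0068 = 4.6487 W/m².
ΔT = λ ΔF = 1.03 × 4.65 = 4.7895 K.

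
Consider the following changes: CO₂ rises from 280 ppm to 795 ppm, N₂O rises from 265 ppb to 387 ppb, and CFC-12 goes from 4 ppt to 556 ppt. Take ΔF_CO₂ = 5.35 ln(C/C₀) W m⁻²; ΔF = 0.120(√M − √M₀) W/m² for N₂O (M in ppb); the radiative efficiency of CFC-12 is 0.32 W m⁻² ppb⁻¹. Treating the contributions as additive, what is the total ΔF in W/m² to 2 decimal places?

ΔF = 6.17 W/m²

CO₂: 5.35 × ln(795/280) = 5.35 × ln(2.83929) = 5.35 × 1.04355 = 5.5830 W/m².
N₂O: 0.120 × (√387 − √265) = 0.120 × (19.6723 − 16.2788) = 0.120 × 3.3935 = 0.4072 W/m².
CFC-12: Δ = 556 − 4 = 552 ppt = 0.552 ppb; ΔF = 0.32 × 0.552 = 0.1766 W/m².
Total ΔF = 5.5830 + 0.4072 + 0.1766 = 6.1668 W/m².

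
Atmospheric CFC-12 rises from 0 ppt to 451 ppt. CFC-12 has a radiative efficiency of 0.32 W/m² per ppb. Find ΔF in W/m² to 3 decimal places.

CFC-12: Δ = 451 − 0 = 451 ppt = 0.451 ppb; ΔF = 0.32 × 0.451 = 0.1443 W/m².

ΔF = 0.144 W/m²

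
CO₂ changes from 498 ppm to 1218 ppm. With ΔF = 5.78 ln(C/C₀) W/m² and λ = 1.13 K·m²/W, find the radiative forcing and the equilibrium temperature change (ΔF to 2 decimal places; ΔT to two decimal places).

ΔF = 5.17 W/m²; ΔT = 5.84 K

CO₂: 5.78 × ln(1218/498) = 5.78 × ln(2.44578) = 5.78 × 0.89436 = 5.1694 W/m².
ΔT = λ ΔF = 1.13 × 5.17 = 5.8421 K.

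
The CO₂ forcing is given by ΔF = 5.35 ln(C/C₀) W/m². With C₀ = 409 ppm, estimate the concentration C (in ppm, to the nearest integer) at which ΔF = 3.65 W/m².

C ≈ 809 ppm

Set 5.35 ln(C/409) = 3.65, so ln(C/409) = 3.65/5.35 = 0.68224.
Then C/409 = e^0.68224 = 1.97830, giving C = 409 × 1.97830 = 809.12 ppm.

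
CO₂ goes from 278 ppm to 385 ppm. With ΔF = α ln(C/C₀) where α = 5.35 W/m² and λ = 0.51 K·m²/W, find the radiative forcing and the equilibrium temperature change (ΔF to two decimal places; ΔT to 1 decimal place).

CO₂: 5.35 × ln(385/278) = 5.35 × ln(1.38489) = 5.35 × 0.32562 = 1.7421 W/m².
ΔT = λ ΔF = 0.51 × 1.74 = 0.8874 K.

ΔF = 1.74 W/m²; ΔT = 0.9 K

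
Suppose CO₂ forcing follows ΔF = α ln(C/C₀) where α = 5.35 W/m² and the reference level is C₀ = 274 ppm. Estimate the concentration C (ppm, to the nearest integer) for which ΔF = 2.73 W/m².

Set 5.35 ln(C/274) = 2.73, so ln(C/274) = 2.73/5.35 = 0.51028.
Then C/274 = e^0.51028 = 1.66576, giving C = 274 × 1.66576 = 456.42 ppm.

C ≈ 456 ppm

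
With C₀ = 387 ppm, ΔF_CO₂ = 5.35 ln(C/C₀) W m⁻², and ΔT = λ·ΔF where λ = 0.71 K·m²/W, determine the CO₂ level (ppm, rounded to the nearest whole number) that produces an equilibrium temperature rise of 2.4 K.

C ≈ 728 ppm

Required forcing: ΔF = ΔT/λ = 2.4/0.71 = 3.3803 W/m².
Then ln(C/387) = ΔF/5.35 = 3.3803/5.35 = 0.63183.
So C = 387 × e^0.63183 = 387 × 1.88105 = 727.97 ppm.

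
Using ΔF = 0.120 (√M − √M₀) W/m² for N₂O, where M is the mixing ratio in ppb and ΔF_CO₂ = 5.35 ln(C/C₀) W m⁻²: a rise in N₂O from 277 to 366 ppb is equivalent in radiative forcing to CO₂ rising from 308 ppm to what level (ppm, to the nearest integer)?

C ≈ 326 ppm

N₂O forcing: 0.120 × (√366 − √277) = 0.120 × (19.1311 − 16.6433) = 0.120 × 2.4878 = 0.29854 W/m².
Set 5.35 ln(C/308) = 0.29854: ln(C/308) = 0.29854/5.35 = 0.05580, so C = 308 × e^0.05580 = 308 × 1.05739 = 325.68 ppm.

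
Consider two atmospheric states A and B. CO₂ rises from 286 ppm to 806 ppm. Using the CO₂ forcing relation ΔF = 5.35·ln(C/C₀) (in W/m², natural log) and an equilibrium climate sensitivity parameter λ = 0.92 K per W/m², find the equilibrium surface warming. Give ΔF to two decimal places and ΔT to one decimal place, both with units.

ΔF = 5.54 W/m²; ΔT = 5.1 K

CO₂: 5.35 × ln(806/286) = 5.35 × ln(2.81818) = 5.35 × 1.03609 = 5.5431 W/m².
ΔT = λ ΔF = 0.92 × 5.54 = 5.0968 K.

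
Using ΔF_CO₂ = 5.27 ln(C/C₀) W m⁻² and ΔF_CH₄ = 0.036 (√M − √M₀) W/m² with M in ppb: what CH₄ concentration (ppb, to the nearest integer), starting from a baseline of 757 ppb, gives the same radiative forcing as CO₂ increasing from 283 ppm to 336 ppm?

CO₂ forcing: 5.27 × ln(336/283) = 5.27 × 0.171664 = 0.90467 W/m².
Set 0.036(√M − √757) = 0.90467: √M = 0.90467/0.036 + √757 = 25.1297 + 27.5136 = 52.6433.
M = (52.6433)² = 2771.32 ppb.

M ≈ 2771 ppb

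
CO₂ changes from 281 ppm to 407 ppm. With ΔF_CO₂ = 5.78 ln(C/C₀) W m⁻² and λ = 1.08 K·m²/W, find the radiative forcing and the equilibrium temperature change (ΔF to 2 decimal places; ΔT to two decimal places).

ΔF = 2.14 W/m²; ΔT = 2.31 K

CO₂: 5.78 × ln(407/281) = 5.78 × ln(1.44840) = 5.78 × 0.37046 = 2.1413 W/m².
ΔT = λ ΔF = 1.08 × 2.14 = 2.3112 K.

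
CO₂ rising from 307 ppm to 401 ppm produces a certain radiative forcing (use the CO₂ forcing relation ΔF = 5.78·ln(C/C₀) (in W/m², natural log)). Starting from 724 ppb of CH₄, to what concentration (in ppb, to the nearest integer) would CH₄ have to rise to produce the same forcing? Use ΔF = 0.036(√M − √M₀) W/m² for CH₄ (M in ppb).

CO₂ forcing: 5.78 × ln(401/307) = 5.78 × 0.267114 = 1.54392 W/m².
Set 0.036(√M − √724) = 1.54392: √M = 1.54392/0.036 + √724 = 42.8867 + 26.9072 = 69.7939.
M = (69.7939)² = 4871.19 ppb.

M ≈ 4871 ppb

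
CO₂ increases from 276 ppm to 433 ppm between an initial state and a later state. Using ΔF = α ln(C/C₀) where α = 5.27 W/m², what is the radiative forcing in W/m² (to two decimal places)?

CO₂: 5.27 × ln(433/276) = 5.27 × ln(1.56884) = 5.27 × 0.45034 = 2.3733 W/m².

ΔF = 2.37 W/m²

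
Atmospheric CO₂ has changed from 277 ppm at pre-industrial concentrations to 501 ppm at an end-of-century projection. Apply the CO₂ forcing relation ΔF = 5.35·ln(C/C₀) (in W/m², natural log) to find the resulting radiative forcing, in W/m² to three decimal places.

CO₂: 5.35 × ln(501/277) = 5.35 × ln(1.80866) = 5.35 × 0.59259 = 3.1704 W/m².

ΔF = 3.170 W/m²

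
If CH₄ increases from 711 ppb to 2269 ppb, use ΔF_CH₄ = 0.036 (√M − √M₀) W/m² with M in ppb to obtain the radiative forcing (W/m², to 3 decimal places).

CH₄: 0.036 × (√2269 − √711) = 0.036 × (47.6340 − 26.6646) = 0.036 × 20.9694 = 0.7549 W/m².

ΔF = 0.755 W/m²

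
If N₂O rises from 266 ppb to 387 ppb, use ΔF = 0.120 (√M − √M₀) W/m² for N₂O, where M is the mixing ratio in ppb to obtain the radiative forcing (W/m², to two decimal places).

N₂O: 0.120 × (√387 − √266) = 0.120 × (19.6723 − 16.3095) = 0.120 × 3.3628 = 0.4035 W/m².

ΔF = 0.40 W/m²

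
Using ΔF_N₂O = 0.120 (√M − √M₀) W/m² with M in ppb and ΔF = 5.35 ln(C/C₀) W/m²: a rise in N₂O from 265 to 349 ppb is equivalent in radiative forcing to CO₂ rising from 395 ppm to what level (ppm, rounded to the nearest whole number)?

C ≈ 417 ppm

N₂O forcing: 0.120 × (√349 − √265) = 0.120 × (18.6815 − 16.2788) = 0.120 × 2.4027 = 0.28832 W/m².
Set 5.35 ln(C/395) = 0.28832: ln(C/395) = 0.28832/5.35 = 0.05389, so C = 395 × e^0.05389 = 395 × 1.05537 = 416.87 ppm.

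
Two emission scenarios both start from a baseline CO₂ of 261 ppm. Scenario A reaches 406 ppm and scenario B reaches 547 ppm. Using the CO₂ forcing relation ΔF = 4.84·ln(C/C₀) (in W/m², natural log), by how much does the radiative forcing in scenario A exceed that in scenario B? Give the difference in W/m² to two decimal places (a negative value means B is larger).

ΔF_A − ΔF_B = -1.44 W/m²

ΔF_A = 4.84 ln(406/261) = 4.84 × 0.44183 = 2.1385 W/m².
ΔF_B = 4.84 ln(547/261) = 4.84 × 0.73993 = 3.5813 W/m².
Difference: 2.1385 − 3.5813 = -1.4428 W/m².
(Equivalently, ΔF_A − ΔF_B = 4.84 ln(406/547) = 4.84 × -0.29810 = -1.4428 W/m².)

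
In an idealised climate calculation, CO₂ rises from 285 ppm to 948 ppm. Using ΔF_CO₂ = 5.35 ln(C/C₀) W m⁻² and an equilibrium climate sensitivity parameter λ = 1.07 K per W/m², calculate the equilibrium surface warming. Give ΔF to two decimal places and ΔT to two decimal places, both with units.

CO₂: 5.35 × ln(948/285) = 5.35 × ln(3.32632) = 5.35 × 1.20187 = 6.4300 W/m².
ΔT = λ ΔF = 1.07 × 6.43 = 6.8801 K.

ΔF = 6.43 W/m²; ΔT = 6.88 K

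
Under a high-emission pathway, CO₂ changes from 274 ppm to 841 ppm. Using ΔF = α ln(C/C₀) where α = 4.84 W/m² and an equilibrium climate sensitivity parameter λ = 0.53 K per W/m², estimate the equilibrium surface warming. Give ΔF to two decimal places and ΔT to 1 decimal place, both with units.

ΔF = 5.43 W/m²; ΔT = 2.9 K

CO₂: 4.84 × ln(841/274) = 4.84 × ln(3.06934) = 4.84 × 1.12146 = 5.4279 W/m².
ΔT = λ ΔF = 0.53 × 5.43 = 2.8779 K.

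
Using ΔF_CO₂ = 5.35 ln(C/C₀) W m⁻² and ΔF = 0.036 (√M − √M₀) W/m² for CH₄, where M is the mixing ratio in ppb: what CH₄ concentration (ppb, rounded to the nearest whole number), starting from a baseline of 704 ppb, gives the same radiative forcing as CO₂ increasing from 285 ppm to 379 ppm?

CO₂ forcing: 5.35 × ln(379/285) = 5.35 × 0.285047 = 1.52500 W/m².
Set 0.036(√M − √704) = 1.52500: √M = 1.52500/0.036 + √704 = 42.3611 + 26.5330 = 68.8941.
M = (68.8941)² = 4746.40 ppb.

M ≈ 4746 ppb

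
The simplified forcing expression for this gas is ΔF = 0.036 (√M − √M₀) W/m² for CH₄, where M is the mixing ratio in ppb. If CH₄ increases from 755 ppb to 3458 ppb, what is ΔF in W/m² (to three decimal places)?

ΔF = 1.128 W/m²

CH₄: 0.036 × (√3458 − √755) = 0.036 × (58.8048 − 27.4773) = 0.036 × 31.3275 = 1.1278 W/m².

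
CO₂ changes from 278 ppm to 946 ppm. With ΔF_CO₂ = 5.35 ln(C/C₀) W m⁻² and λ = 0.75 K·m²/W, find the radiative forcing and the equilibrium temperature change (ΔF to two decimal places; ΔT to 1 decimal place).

CO₂: 5.35 × ln(946/278) = 5.35 × ln(3.40288) = 5.35 × 1.22462 = 6.5517 W/m².
ΔT = λ ΔF = 0.75 × 6.55 = 4.9125 K.

ΔF = 6.55 W/m²; ΔT = 4.9 K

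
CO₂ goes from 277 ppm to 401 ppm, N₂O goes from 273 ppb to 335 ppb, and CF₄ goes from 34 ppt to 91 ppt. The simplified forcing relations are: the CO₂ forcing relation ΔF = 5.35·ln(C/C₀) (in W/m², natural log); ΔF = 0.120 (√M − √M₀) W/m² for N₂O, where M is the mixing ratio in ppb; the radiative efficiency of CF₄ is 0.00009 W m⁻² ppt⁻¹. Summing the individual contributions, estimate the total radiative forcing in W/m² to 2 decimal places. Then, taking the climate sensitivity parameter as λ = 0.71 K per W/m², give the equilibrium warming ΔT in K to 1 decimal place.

ΔF = 2.20 W/m²; ΔT = 1.6 K

CO₂: 5.35 × ln(401/277) = 5.35 × ln(1.44765) = 5.35 × 0.36994 = 1.9792 W/m².
N₂O: 0.120 × (√335 − √273) = 0.120 × (18.3030 − 16.5227) = 0.120 × 1.7803 = 0.2136 W/m².
CF₄: ΔF = 0.00009 × (91 − 34) = 0.00009 × 57 = 0.0051 W/m².
Total ΔF = 1.9792 + 0.2136 + 0.0051 = 2.1979 W/m².
ΔT = λ ΔF = 0.71 × 2.20 = 1.5620 K.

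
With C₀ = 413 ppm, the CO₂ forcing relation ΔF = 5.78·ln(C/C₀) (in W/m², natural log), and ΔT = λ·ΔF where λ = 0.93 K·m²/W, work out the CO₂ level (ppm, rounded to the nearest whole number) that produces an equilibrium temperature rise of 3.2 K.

C ≈ 749 ppm

Required forcing: ΔF = ΔT/λ = 3.2/0.93 = 3.4409 W/m².
Then ln(C/413) = ΔF/5.78 = 3.4409/5.78 = 0.59531.
So C = 413 × e^0.59531 = 413 × 1.81359 = 749.01 ppm.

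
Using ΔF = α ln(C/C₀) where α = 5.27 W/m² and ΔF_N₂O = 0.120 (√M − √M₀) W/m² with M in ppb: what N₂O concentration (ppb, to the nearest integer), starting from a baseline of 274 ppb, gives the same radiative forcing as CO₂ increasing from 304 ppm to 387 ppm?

M ≈ 737 ppb

CO₂ forcing: 5.27 × ln(387/304) = 5.27 × 0.241397 = 1.27216 W/m².
Set 0.120(√M − √274) = 1.27216: √M = 1.27216/0.120 + √274 = 10.6013 + 16.5529 = 27.1542.
M = (27.1542)² = 737.35 ppb.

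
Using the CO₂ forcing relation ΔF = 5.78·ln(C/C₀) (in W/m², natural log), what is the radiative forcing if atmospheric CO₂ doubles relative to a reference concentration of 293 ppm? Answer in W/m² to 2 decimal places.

Because the forcing depends only on the ratio C/C₀, the initial concentration does not enter.
ΔF = 5.78 × ln(2) = 5.78 × 0.69315 = 4.0064 W/m².

ΔF = 4.01 W/m²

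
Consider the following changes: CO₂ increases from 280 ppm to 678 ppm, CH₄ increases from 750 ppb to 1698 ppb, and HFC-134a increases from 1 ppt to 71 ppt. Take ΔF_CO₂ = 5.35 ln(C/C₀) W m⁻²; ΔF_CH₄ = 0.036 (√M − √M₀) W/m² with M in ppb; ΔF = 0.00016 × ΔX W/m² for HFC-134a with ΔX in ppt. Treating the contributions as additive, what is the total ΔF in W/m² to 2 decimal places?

CO₂: 5.35 × ln(678/280) = 5.35 × ln(2.42143) = 5.35 × 0.88436 = 4.7313 W/m².
CH₄: 0.036 × (√1698 − √750) = 0.036 × (41.2068 − 27.3861) = 0.036 × 13.8207 = 0.4975 W/m².
HFC-134a: ΔF = 0.00016 × (71 − 1) = 0.00016 × 70 = 0.0112 W/m².
Total ΔF = 4.7313 + 0.4975 + 0.0112 = 5.2400 W/m².

ΔF = 5.24 W/m²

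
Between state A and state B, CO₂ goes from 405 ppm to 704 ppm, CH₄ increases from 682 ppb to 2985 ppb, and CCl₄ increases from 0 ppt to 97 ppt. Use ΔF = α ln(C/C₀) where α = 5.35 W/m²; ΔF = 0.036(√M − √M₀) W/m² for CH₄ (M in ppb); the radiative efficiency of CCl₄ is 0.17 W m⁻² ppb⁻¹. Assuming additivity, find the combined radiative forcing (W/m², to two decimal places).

CO₂: 5.35 × ln(704/405) = 5.35 × ln(1.73827) = 5.35 × 0.55289 = 2.9580 W/m².
CH₄: 0.036 × (√2985 − √682) = 0.036 × (54.6352 − 26.1151) = 0.036 × 28.5201 = 1.0267 W/m².
CCl₄: Δ = 97 − 0 = 97 ppt = 0.097 ppb; ΔF = 0.17 × 0.097 = 0.0165 W/m².
Total ΔF = 2.9580 + 1.0267 + 0.0165 = 4.0012 W/m².

ΔF = 4.00 W/m²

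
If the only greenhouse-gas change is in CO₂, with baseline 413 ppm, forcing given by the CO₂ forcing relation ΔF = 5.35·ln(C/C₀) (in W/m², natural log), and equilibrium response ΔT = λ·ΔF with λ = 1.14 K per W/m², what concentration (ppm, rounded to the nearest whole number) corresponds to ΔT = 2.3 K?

Required forcing: ΔF = ΔT/λ = 2.3/1.14 = 2.0175 W/m².
Then ln(C/413) = ΔF/5.35 = 2.0175/5.35 = 0.37710.
So C = 413 × e^0.37710 = 413 × 1.45805 = 602.17 ppm.

C ≈ 602 ppm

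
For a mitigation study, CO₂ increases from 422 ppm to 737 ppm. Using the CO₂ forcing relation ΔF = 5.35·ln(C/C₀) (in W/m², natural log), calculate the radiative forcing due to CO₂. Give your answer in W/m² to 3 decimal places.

ΔF = 2.983 W/m²

CO₂ absorption bands are partially saturated, so forcing scales with the logarithm of the concentration ratio.
CO₂: 5.35 × ln(737/422) = 5.35 × ln(1.74645) = 5.35 × 0.55759 = 2.9831 W/m².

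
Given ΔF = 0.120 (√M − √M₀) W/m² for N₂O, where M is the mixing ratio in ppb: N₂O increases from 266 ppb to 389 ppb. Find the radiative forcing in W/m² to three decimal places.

ΔF = 0.410 W/m²

N₂O: 0.120 × (√389 − √266) = 0.120 × (19.7231 − 16.3095) = 0.120 × 3.4136 = 0.4096 W/m².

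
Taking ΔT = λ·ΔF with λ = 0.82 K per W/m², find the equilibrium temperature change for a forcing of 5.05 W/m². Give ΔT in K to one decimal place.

ΔT = 4.1 K

ΔT = λ ΔF = 0.82 × 5.05 = 4.1410 K.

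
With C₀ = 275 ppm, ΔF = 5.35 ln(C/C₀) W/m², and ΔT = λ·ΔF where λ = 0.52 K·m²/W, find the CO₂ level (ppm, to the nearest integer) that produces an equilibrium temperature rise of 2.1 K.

C ≈ 585 ppm

Required forcing: ΔF = ΔT/λ = 2.1/0.52 = 4.0385 W/m².
Then ln(C/275) = ΔF/5.35 = 4.0385/5.35 = 0.75486.
So C = 275 × e^0.75486 = 275 × 2.12731 = 585.01 ppm.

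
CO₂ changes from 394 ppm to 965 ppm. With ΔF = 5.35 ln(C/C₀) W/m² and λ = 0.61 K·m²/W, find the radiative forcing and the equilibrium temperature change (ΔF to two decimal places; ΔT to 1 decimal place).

CO₂: 5.35 × ln(965/394) = 5.35 × ln(2.44924) = 5.35 × 0.89578 = 4.7924 W/m².
ΔT = λ ΔF = 0.61 × 4.79 = 2.9219 K.

ΔF = 4.79 W/m²; ΔT = 2.9 K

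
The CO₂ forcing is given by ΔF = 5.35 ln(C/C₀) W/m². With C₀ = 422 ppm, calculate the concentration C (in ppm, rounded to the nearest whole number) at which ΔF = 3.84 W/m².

C ≈ 865 ppm

Set 5.35 ln(C/422) = 3.84, so ln(C/422) = 3.84/5.35 = 0.71776.
Then C/422 = e^0.71776 = 2.04984, giving C = 422 × 2.04984 = 865.03 ppm.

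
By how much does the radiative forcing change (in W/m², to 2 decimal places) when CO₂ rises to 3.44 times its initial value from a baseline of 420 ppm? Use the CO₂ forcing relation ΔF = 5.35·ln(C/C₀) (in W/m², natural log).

Because the forcing depends only on the ratio C/C₀, the initial concentration does not enter.
ΔF = 5.35 × ln(3.44) = 5.35 × 1.23547 = 6.6098 W/m².

ΔF = 6.61 W/m²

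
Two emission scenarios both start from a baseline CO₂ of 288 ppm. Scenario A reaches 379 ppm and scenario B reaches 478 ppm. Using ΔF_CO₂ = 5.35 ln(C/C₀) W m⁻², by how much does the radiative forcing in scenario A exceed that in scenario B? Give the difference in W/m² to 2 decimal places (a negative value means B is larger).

ΔF_A = 5.35 ln(379/288) = 5.35 × 0.27458 = 1.4690 W/m².
ΔF_B = 5.35 ln(478/288) = 5.35 × 0.50665 = 2.7106 W/m².
Difference: 1.4690 − 2.7106 = -1.2416 W/m².

ΔF_A − ΔF_B = -1.24 W/m²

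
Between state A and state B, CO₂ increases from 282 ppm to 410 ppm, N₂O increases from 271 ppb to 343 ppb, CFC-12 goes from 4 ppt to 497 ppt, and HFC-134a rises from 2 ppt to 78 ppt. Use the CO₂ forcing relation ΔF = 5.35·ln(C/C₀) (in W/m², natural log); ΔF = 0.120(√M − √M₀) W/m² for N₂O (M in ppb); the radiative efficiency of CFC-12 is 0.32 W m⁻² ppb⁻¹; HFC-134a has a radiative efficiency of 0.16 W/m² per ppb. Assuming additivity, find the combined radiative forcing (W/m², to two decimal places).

CO₂: 5.35 × ln(410/282) = 5.35 × ln(1.45390) = 5.35 × 0.37425 = 2.0022 W/m².
N₂O: 0.120 × (√343 − √271) = 0.120 × (18.5203 − 16.4621) = 0.120 × 2.0582 = 0.2470 W/m².
CFC-12: Δ = 497 − 4 = 493 ppt = 0.493 ppb; ΔF = 0.32 × 0.493 = 0.1578 W/m².
HFC-134a: Δ = 78 − 2 = 76 ppt = 0.076 ppb; ΔF = 0.16 × 0.076 = 0.0122 W/m².
Total ΔF = 2.0022 + 0.2470 + 0.1578 + 0.0122 = 2.4192 W/m².

ΔF = 2.42 W/m²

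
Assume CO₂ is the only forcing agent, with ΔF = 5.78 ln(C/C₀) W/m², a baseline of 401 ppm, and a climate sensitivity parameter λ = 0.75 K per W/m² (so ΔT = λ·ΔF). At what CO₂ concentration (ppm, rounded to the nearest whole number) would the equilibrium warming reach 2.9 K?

Required forcing: ΔF = ΔT/λ = 2.9/0.75 = 3.8667 W/m².
Then ln(C/401) = ΔF/5.78 = 3.8667/5.78 = 0.66898.
So C = 401 × e^0.66898 = 401 × 1.95225 = 782.85 ppm.

C ≈ 783 ppm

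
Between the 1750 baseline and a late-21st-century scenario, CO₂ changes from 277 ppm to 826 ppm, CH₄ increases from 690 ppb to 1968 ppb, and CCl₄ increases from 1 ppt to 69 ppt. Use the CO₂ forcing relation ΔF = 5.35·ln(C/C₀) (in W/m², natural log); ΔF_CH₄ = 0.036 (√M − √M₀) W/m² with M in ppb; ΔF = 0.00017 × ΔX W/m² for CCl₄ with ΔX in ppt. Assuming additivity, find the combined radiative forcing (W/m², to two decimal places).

CO₂: 5.35 × ln(826/277) = 5.35 × ln(2.98195) = 5.35 × 1.09258 = 5.8453 W/m².
CH₄: 0.036 × (√1968 − √690) = 0.036 × (44.3621 − 26.2679) = 0.036 × 18.0942 = 0.6514 W/m².
CCl₄: ΔF = 0.00017 × (69 − 1) = 0.00017 × 68 = 0.0116 W/m².
Total ΔF = 5.8453 + 0.6514 + 0.0116 = 6.5083 W/m².

ΔF = 6.51 W/m²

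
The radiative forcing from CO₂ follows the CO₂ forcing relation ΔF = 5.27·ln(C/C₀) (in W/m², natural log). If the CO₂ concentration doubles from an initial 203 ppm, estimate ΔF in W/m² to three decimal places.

Because the forcing depends only on the ratio C/C₀, the initial concentration does not enter.
ΔF = 5.27 × ln(2) = 5.27 × 0.69315 = 3.6529 W/m².

ΔF = 3.653 W/m²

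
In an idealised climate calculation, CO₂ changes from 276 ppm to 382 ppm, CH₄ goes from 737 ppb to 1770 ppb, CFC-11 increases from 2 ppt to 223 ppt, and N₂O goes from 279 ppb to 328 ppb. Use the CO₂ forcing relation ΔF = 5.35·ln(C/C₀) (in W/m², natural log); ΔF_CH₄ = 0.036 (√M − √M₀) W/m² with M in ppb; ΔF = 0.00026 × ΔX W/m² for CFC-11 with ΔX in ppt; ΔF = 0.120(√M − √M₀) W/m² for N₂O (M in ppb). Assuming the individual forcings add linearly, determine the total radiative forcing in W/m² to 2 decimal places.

ΔF = 2.50 W/m²

CO₂: 5.35 × ln(382/276) = 5.35 × ln(1.38406) = 5.35 × 0.32502 = 1.7389 W/m².
CH₄: 0.036 × (√1770 − √737) = 0.036 × (42.0714 − 27.1477) = 0.036 × 14.9237 = 0.5373 W/m².
CFC-11: ΔF = 0.00026 × (223 − 2) = 0.00026 × 221 = 0.0575 W/m².
N₂O: 0.120 × (√328 − √279) = 0.120 × (18.1108 − 16.7033) = 0.120 × 1.4075 = 0.1689 W/m².
Total ΔF = 1.7389 + 0.5373 + 0.0575 + 0.1689 = 2.5026 W/m².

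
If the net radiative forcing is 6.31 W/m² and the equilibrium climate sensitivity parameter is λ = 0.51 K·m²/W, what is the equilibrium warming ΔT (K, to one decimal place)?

ΔT = 3.2 K

ΔT = λ ΔF = 0.51 × 6.31 = 3.2181 K.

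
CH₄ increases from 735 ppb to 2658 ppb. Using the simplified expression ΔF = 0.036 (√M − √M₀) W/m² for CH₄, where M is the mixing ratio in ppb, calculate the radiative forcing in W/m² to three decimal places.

ΔF = 0.880 W/m²

CH₄: 0.036 × (√2658 − √735) = 0.036 × (51.5558 − 27.1109) = 0.036 × 24.4449 = 0.8800 W/m².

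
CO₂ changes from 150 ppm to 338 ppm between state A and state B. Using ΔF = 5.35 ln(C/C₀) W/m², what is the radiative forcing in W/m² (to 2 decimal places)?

CO₂ absorption bands are partially saturated, so forcing scales with the logarithm of the concentration ratio.
CO₂: 5.35 × ln(338/150) = 5.35 × ln(2.25333) = 5.35 × 0.81241 = 4.3464 W/m².

ΔF = 4.35 W/m²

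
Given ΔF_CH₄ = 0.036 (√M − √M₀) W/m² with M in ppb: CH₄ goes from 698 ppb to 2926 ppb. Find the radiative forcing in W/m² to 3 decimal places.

ΔF = 0.996 W/m²

CH₄: 0.036 × (√2926 − √698) = 0.036 × (54.0925 − 26.4197) = 0.036 × 27.6728 = 0.9962 W/m².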